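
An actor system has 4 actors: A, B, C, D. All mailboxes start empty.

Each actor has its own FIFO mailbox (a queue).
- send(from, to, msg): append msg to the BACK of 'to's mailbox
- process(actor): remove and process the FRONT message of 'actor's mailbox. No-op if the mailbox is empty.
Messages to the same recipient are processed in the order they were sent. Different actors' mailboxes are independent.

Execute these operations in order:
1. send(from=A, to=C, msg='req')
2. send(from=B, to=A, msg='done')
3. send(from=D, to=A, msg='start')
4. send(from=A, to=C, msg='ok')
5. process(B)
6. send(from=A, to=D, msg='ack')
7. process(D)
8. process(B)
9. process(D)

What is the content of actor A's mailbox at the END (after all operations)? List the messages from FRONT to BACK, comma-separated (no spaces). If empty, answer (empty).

After 1 (send(from=A, to=C, msg='req')): A:[] B:[] C:[req] D:[]
After 2 (send(from=B, to=A, msg='done')): A:[done] B:[] C:[req] D:[]
After 3 (send(from=D, to=A, msg='start')): A:[done,start] B:[] C:[req] D:[]
After 4 (send(from=A, to=C, msg='ok')): A:[done,start] B:[] C:[req,ok] D:[]
After 5 (process(B)): A:[done,start] B:[] C:[req,ok] D:[]
After 6 (send(from=A, to=D, msg='ack')): A:[done,start] B:[] C:[req,ok] D:[ack]
After 7 (process(D)): A:[done,start] B:[] C:[req,ok] D:[]
After 8 (process(B)): A:[done,start] B:[] C:[req,ok] D:[]
After 9 (process(D)): A:[done,start] B:[] C:[req,ok] D:[]

Answer: done,start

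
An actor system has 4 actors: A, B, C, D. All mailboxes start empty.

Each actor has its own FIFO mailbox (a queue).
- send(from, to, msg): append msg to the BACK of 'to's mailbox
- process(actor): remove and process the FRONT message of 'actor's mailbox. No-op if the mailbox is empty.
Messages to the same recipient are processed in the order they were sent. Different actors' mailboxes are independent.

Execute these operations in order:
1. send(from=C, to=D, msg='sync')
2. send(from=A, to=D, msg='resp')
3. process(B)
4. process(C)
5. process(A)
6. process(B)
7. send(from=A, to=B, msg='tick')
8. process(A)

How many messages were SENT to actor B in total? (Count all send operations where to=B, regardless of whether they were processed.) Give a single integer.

Answer: 1

Derivation:
After 1 (send(from=C, to=D, msg='sync')): A:[] B:[] C:[] D:[sync]
After 2 (send(from=A, to=D, msg='resp')): A:[] B:[] C:[] D:[sync,resp]
After 3 (process(B)): A:[] B:[] C:[] D:[sync,resp]
After 4 (process(C)): A:[] B:[] C:[] D:[sync,resp]
After 5 (process(A)): A:[] B:[] C:[] D:[sync,resp]
After 6 (process(B)): A:[] B:[] C:[] D:[sync,resp]
After 7 (send(from=A, to=B, msg='tick')): A:[] B:[tick] C:[] D:[sync,resp]
After 8 (process(A)): A:[] B:[tick] C:[] D:[sync,resp]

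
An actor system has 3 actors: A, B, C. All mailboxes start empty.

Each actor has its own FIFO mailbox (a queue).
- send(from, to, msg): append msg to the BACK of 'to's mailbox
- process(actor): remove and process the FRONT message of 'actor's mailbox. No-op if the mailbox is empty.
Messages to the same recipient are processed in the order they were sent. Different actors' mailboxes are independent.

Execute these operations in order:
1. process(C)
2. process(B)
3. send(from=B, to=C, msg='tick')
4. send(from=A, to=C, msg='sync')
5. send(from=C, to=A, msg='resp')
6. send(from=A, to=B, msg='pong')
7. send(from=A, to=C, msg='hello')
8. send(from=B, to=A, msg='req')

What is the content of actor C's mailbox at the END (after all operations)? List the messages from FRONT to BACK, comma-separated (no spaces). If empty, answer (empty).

Answer: tick,sync,hello

Derivation:
After 1 (process(C)): A:[] B:[] C:[]
After 2 (process(B)): A:[] B:[] C:[]
After 3 (send(from=B, to=C, msg='tick')): A:[] B:[] C:[tick]
After 4 (send(from=A, to=C, msg='sync')): A:[] B:[] C:[tick,sync]
After 5 (send(from=C, to=A, msg='resp')): A:[resp] B:[] C:[tick,sync]
After 6 (send(from=A, to=B, msg='pong')): A:[resp] B:[pong] C:[tick,sync]
After 7 (send(from=A, to=C, msg='hello')): A:[resp] B:[pong] C:[tick,sync,hello]
After 8 (send(from=B, to=A, msg='req')): A:[resp,req] B:[pong] C:[tick,sync,hello]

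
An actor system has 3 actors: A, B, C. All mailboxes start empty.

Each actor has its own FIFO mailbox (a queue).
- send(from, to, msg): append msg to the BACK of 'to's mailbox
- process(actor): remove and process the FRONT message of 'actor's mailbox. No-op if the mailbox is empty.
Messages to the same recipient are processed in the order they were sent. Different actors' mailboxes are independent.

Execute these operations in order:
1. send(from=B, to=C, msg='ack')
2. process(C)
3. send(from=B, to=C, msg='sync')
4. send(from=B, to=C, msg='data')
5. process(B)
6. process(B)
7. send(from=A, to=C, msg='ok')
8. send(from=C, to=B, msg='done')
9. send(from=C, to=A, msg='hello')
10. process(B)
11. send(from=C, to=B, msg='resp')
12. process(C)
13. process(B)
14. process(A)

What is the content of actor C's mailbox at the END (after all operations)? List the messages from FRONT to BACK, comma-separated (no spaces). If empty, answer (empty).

After 1 (send(from=B, to=C, msg='ack')): A:[] B:[] C:[ack]
After 2 (process(C)): A:[] B:[] C:[]
After 3 (send(from=B, to=C, msg='sync')): A:[] B:[] C:[sync]
After 4 (send(from=B, to=C, msg='data')): A:[] B:[] C:[sync,data]
After 5 (process(B)): A:[] B:[] C:[sync,data]
After 6 (process(B)): A:[] B:[] C:[sync,data]
After 7 (send(from=A, to=C, msg='ok')): A:[] B:[] C:[sync,data,ok]
After 8 (send(from=C, to=B, msg='done')): A:[] B:[done] C:[sync,data,ok]
After 9 (send(from=C, to=A, msg='hello')): A:[hello] B:[done] C:[sync,data,ok]
After 10 (process(B)): A:[hello] B:[] C:[sync,data,ok]
After 11 (send(from=C, to=B, msg='resp')): A:[hello] B:[resp] C:[sync,data,ok]
After 12 (process(C)): A:[hello] B:[resp] C:[data,ok]
After 13 (process(B)): A:[hello] B:[] C:[data,ok]
After 14 (process(A)): A:[] B:[] C:[data,ok]

Answer: data,ok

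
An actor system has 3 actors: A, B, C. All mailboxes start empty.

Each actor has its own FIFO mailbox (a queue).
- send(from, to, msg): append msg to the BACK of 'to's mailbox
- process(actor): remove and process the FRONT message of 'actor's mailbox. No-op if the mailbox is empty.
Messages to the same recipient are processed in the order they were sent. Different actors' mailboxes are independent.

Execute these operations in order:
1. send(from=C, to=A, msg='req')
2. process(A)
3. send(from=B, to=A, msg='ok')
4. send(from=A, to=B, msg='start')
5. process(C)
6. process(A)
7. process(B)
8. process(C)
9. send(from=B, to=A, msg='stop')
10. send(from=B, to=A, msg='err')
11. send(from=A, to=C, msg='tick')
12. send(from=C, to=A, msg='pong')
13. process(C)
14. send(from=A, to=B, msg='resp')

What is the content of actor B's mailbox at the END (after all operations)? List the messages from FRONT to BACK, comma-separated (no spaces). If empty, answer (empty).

After 1 (send(from=C, to=A, msg='req')): A:[req] B:[] C:[]
After 2 (process(A)): A:[] B:[] C:[]
After 3 (send(from=B, to=A, msg='ok')): A:[ok] B:[] C:[]
After 4 (send(from=A, to=B, msg='start')): A:[ok] B:[start] C:[]
After 5 (process(C)): A:[ok] B:[start] C:[]
After 6 (process(A)): A:[] B:[start] C:[]
After 7 (process(B)): A:[] B:[] C:[]
After 8 (process(C)): A:[] B:[] C:[]
After 9 (send(from=B, to=A, msg='stop')): A:[stop] B:[] C:[]
After 10 (send(from=B, to=A, msg='err')): A:[stop,err] B:[] C:[]
After 11 (send(from=A, to=C, msg='tick')): A:[stop,err] B:[] C:[tick]
After 12 (send(from=C, to=A, msg='pong')): A:[stop,err,pong] B:[] C:[tick]
After 13 (process(C)): A:[stop,err,pong] B:[] C:[]
After 14 (send(from=A, to=B, msg='resp')): A:[stop,err,pong] B:[resp] C:[]

Answer: resp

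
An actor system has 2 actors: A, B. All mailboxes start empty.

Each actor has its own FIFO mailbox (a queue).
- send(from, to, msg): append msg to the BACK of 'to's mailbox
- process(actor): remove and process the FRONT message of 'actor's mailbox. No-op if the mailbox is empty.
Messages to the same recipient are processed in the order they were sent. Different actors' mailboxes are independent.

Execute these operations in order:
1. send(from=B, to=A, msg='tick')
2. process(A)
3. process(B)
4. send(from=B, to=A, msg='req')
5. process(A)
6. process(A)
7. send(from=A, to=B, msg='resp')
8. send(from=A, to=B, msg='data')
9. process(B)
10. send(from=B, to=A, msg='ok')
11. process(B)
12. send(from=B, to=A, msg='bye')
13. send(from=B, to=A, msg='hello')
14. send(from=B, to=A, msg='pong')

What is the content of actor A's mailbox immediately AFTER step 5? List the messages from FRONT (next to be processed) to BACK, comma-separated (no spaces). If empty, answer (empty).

After 1 (send(from=B, to=A, msg='tick')): A:[tick] B:[]
After 2 (process(A)): A:[] B:[]
After 3 (process(B)): A:[] B:[]
After 4 (send(from=B, to=A, msg='req')): A:[req] B:[]
After 5 (process(A)): A:[] B:[]

(empty)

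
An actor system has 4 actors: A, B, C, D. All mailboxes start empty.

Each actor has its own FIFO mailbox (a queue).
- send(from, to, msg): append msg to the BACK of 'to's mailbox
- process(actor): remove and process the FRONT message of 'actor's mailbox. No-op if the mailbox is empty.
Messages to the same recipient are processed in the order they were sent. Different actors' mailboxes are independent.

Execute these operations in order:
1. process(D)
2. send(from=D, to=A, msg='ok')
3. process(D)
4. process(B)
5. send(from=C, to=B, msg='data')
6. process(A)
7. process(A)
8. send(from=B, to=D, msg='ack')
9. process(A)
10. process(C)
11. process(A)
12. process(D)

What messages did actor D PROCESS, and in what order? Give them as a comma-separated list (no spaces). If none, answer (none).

Answer: ack

Derivation:
After 1 (process(D)): A:[] B:[] C:[] D:[]
After 2 (send(from=D, to=A, msg='ok')): A:[ok] B:[] C:[] D:[]
After 3 (process(D)): A:[ok] B:[] C:[] D:[]
After 4 (process(B)): A:[ok] B:[] C:[] D:[]
After 5 (send(from=C, to=B, msg='data')): A:[ok] B:[data] C:[] D:[]
After 6 (process(A)): A:[] B:[data] C:[] D:[]
After 7 (process(A)): A:[] B:[data] C:[] D:[]
After 8 (send(from=B, to=D, msg='ack')): A:[] B:[data] C:[] D:[ack]
After 9 (process(A)): A:[] B:[data] C:[] D:[ack]
After 10 (process(C)): A:[] B:[data] C:[] D:[ack]
After 11 (process(A)): A:[] B:[data] C:[] D:[ack]
After 12 (process(D)): A:[] B:[data] C:[] D:[]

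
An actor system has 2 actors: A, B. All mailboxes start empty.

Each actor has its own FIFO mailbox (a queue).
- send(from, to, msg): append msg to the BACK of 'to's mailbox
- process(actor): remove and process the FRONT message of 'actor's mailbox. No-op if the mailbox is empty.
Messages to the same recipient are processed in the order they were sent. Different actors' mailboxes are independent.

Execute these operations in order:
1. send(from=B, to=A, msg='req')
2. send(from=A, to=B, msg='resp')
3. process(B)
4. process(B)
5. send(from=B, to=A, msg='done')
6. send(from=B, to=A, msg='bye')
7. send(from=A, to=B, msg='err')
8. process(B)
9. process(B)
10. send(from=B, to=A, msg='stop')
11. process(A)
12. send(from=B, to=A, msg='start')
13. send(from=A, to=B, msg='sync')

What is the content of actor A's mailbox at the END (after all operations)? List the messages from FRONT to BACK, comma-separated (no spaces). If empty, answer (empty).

After 1 (send(from=B, to=A, msg='req')): A:[req] B:[]
After 2 (send(from=A, to=B, msg='resp')): A:[req] B:[resp]
After 3 (process(B)): A:[req] B:[]
After 4 (process(B)): A:[req] B:[]
After 5 (send(from=B, to=A, msg='done')): A:[req,done] B:[]
After 6 (send(from=B, to=A, msg='bye')): A:[req,done,bye] B:[]
After 7 (send(from=A, to=B, msg='err')): A:[req,done,bye] B:[err]
After 8 (process(B)): A:[req,done,bye] B:[]
After 9 (process(B)): A:[req,done,bye] B:[]
After 10 (send(from=B, to=A, msg='stop')): A:[req,done,bye,stop] B:[]
After 11 (process(A)): A:[done,bye,stop] B:[]
After 12 (send(from=B, to=A, msg='start')): A:[done,bye,stop,start] B:[]
After 13 (send(from=A, to=B, msg='sync')): A:[done,bye,stop,start] B:[sync]

Answer: done,bye,stop,start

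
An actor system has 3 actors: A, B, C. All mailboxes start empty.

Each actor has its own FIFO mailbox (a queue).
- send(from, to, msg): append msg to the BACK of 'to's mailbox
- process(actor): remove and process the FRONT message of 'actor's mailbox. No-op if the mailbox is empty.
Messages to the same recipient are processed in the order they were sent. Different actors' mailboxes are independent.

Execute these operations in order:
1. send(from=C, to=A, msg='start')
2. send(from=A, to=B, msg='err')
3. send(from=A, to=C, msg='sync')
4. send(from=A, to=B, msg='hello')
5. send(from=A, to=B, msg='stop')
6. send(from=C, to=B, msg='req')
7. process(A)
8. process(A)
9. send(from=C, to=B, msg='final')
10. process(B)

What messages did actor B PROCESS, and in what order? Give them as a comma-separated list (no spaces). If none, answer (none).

After 1 (send(from=C, to=A, msg='start')): A:[start] B:[] C:[]
After 2 (send(from=A, to=B, msg='err')): A:[start] B:[err] C:[]
After 3 (send(from=A, to=C, msg='sync')): A:[start] B:[err] C:[sync]
After 4 (send(from=A, to=B, msg='hello')): A:[start] B:[err,hello] C:[sync]
After 5 (send(from=A, to=B, msg='stop')): A:[start] B:[err,hello,stop] C:[sync]
After 6 (send(from=C, to=B, msg='req')): A:[start] B:[err,hello,stop,req] C:[sync]
After 7 (process(A)): A:[] B:[err,hello,stop,req] C:[sync]
After 8 (process(A)): A:[] B:[err,hello,stop,req] C:[sync]
After 9 (send(from=C, to=B, msg='final')): A:[] B:[err,hello,stop,req,final] C:[sync]
After 10 (process(B)): A:[] B:[hello,stop,req,final] C:[sync]

Answer: err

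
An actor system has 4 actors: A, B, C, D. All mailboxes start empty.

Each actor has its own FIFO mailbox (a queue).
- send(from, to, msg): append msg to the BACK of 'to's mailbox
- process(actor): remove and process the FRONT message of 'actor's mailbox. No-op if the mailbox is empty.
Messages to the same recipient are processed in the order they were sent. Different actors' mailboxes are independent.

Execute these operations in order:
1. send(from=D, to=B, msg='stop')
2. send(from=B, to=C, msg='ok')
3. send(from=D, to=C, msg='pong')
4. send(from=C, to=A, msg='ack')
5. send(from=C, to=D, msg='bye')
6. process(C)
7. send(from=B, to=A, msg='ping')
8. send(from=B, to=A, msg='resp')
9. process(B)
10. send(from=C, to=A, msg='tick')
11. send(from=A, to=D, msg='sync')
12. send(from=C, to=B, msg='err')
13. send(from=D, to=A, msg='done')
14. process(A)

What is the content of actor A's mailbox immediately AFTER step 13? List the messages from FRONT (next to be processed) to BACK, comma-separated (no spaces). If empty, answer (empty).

After 1 (send(from=D, to=B, msg='stop')): A:[] B:[stop] C:[] D:[]
After 2 (send(from=B, to=C, msg='ok')): A:[] B:[stop] C:[ok] D:[]
After 3 (send(from=D, to=C, msg='pong')): A:[] B:[stop] C:[ok,pong] D:[]
After 4 (send(from=C, to=A, msg='ack')): A:[ack] B:[stop] C:[ok,pong] D:[]
After 5 (send(from=C, to=D, msg='bye')): A:[ack] B:[stop] C:[ok,pong] D:[bye]
After 6 (process(C)): A:[ack] B:[stop] C:[pong] D:[bye]
After 7 (send(from=B, to=A, msg='ping')): A:[ack,ping] B:[stop] C:[pong] D:[bye]
After 8 (send(from=B, to=A, msg='resp')): A:[ack,ping,resp] B:[stop] C:[pong] D:[bye]
After 9 (process(B)): A:[ack,ping,resp] B:[] C:[pong] D:[bye]
After 10 (send(from=C, to=A, msg='tick')): A:[ack,ping,resp,tick] B:[] C:[pong] D:[bye]
After 11 (send(from=A, to=D, msg='sync')): A:[ack,ping,resp,tick] B:[] C:[pong] D:[bye,sync]
After 12 (send(from=C, to=B, msg='err')): A:[ack,ping,resp,tick] B:[err] C:[pong] D:[bye,sync]
After 13 (send(from=D, to=A, msg='done')): A:[ack,ping,resp,tick,done] B:[err] C:[pong] D:[bye,sync]

ack,ping,resp,tick,done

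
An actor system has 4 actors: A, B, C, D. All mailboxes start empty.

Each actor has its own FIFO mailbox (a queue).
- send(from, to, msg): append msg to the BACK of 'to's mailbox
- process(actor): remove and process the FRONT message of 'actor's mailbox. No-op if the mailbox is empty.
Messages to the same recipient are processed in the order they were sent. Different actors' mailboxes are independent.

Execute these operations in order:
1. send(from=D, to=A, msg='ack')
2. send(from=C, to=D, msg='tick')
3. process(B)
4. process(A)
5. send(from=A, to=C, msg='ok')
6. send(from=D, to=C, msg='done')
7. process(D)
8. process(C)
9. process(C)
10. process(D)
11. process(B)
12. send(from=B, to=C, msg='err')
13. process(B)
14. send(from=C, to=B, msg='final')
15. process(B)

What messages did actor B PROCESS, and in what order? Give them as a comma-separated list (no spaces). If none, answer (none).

After 1 (send(from=D, to=A, msg='ack')): A:[ack] B:[] C:[] D:[]
After 2 (send(from=C, to=D, msg='tick')): A:[ack] B:[] C:[] D:[tick]
After 3 (process(B)): A:[ack] B:[] C:[] D:[tick]
After 4 (process(A)): A:[] B:[] C:[] D:[tick]
After 5 (send(from=A, to=C, msg='ok')): A:[] B:[] C:[ok] D:[tick]
After 6 (send(from=D, to=C, msg='done')): A:[] B:[] C:[ok,done] D:[tick]
After 7 (process(D)): A:[] B:[] C:[ok,done] D:[]
After 8 (process(C)): A:[] B:[] C:[done] D:[]
After 9 (process(C)): A:[] B:[] C:[] D:[]
After 10 (process(D)): A:[] B:[] C:[] D:[]
After 11 (process(B)): A:[] B:[] C:[] D:[]
After 12 (send(from=B, to=C, msg='err')): A:[] B:[] C:[err] D:[]
After 13 (process(B)): A:[] B:[] C:[err] D:[]
After 14 (send(from=C, to=B, msg='final')): A:[] B:[final] C:[err] D:[]
After 15 (process(B)): A:[] B:[] C:[err] D:[]

Answer: final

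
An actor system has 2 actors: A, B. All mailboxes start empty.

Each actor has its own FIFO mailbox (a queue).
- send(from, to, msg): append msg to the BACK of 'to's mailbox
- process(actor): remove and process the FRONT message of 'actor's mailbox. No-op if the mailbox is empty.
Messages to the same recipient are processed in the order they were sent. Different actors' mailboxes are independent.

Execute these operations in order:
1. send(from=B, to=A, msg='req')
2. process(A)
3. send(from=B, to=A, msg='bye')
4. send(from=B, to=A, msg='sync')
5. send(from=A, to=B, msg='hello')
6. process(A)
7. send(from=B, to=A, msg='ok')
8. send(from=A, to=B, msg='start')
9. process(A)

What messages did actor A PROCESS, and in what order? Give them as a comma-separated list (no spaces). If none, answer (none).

After 1 (send(from=B, to=A, msg='req')): A:[req] B:[]
After 2 (process(A)): A:[] B:[]
After 3 (send(from=B, to=A, msg='bye')): A:[bye] B:[]
After 4 (send(from=B, to=A, msg='sync')): A:[bye,sync] B:[]
After 5 (send(from=A, to=B, msg='hello')): A:[bye,sync] B:[hello]
After 6 (process(A)): A:[sync] B:[hello]
After 7 (send(from=B, to=A, msg='ok')): A:[sync,ok] B:[hello]
After 8 (send(from=A, to=B, msg='start')): A:[sync,ok] B:[hello,start]
After 9 (process(A)): A:[ok] B:[hello,start]

Answer: req,bye,sync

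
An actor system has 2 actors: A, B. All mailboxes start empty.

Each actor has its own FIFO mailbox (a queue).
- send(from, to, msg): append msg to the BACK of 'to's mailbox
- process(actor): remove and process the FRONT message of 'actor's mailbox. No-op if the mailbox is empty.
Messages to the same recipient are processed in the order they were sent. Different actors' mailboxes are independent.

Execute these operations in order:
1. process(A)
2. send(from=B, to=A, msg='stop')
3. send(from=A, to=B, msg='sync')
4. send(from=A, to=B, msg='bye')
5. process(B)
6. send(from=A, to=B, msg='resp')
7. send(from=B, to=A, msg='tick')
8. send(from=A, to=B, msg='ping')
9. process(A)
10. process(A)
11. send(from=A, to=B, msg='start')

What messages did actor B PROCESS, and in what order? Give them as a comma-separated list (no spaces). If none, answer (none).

Answer: sync

Derivation:
After 1 (process(A)): A:[] B:[]
After 2 (send(from=B, to=A, msg='stop')): A:[stop] B:[]
After 3 (send(from=A, to=B, msg='sync')): A:[stop] B:[sync]
After 4 (send(from=A, to=B, msg='bye')): A:[stop] B:[sync,bye]
After 5 (process(B)): A:[stop] B:[bye]
After 6 (send(from=A, to=B, msg='resp')): A:[stop] B:[bye,resp]
After 7 (send(from=B, to=A, msg='tick')): A:[stop,tick] B:[bye,resp]
After 8 (send(from=A, to=B, msg='ping')): A:[stop,tick] B:[bye,resp,ping]
After 9 (process(A)): A:[tick] B:[bye,resp,ping]
After 10 (process(A)): A:[] B:[bye,resp,ping]
After 11 (send(from=A, to=B, msg='start')): A:[] B:[bye,resp,ping,start]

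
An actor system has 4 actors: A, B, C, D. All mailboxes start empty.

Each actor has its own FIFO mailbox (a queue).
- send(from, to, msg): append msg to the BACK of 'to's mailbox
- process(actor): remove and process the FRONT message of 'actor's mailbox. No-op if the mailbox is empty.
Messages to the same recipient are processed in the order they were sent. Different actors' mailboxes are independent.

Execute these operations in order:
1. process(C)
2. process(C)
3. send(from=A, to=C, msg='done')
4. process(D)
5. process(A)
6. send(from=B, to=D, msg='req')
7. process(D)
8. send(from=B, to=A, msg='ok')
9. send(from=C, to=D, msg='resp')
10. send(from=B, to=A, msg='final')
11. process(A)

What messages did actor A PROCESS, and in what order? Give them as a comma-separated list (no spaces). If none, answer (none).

Answer: ok

Derivation:
After 1 (process(C)): A:[] B:[] C:[] D:[]
After 2 (process(C)): A:[] B:[] C:[] D:[]
After 3 (send(from=A, to=C, msg='done')): A:[] B:[] C:[done] D:[]
After 4 (process(D)): A:[] B:[] C:[done] D:[]
After 5 (process(A)): A:[] B:[] C:[done] D:[]
After 6 (send(from=B, to=D, msg='req')): A:[] B:[] C:[done] D:[req]
After 7 (process(D)): A:[] B:[] C:[done] D:[]
After 8 (send(from=B, to=A, msg='ok')): A:[ok] B:[] C:[done] D:[]
After 9 (send(from=C, to=D, msg='resp')): A:[ok] B:[] C:[done] D:[resp]
After 10 (send(from=B, to=A, msg='final')): A:[ok,final] B:[] C:[done] D:[resp]
After 11 (process(A)): A:[final] B:[] C:[done] D:[resp]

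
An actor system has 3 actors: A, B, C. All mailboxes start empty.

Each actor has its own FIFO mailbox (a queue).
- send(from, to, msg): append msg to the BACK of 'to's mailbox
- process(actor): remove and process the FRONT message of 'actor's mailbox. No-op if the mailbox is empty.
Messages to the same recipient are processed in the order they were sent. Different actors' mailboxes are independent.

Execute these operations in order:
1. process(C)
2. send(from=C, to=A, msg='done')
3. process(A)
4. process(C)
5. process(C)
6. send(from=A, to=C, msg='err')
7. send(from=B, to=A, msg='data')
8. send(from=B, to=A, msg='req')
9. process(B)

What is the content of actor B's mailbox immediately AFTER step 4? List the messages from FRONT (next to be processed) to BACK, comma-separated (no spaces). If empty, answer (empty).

After 1 (process(C)): A:[] B:[] C:[]
After 2 (send(from=C, to=A, msg='done')): A:[done] B:[] C:[]
After 3 (process(A)): A:[] B:[] C:[]
After 4 (process(C)): A:[] B:[] C:[]

(empty)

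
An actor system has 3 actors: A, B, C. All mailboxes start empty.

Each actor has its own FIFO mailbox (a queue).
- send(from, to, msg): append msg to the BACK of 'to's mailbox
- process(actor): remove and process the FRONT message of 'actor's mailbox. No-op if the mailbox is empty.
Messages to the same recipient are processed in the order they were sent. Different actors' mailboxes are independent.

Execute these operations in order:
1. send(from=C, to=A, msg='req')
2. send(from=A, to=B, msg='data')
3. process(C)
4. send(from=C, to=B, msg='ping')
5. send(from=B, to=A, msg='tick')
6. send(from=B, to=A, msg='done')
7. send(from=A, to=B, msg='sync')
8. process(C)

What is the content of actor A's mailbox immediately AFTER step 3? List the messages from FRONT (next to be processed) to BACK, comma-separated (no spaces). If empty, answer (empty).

After 1 (send(from=C, to=A, msg='req')): A:[req] B:[] C:[]
After 2 (send(from=A, to=B, msg='data')): A:[req] B:[data] C:[]
After 3 (process(C)): A:[req] B:[data] C:[]

req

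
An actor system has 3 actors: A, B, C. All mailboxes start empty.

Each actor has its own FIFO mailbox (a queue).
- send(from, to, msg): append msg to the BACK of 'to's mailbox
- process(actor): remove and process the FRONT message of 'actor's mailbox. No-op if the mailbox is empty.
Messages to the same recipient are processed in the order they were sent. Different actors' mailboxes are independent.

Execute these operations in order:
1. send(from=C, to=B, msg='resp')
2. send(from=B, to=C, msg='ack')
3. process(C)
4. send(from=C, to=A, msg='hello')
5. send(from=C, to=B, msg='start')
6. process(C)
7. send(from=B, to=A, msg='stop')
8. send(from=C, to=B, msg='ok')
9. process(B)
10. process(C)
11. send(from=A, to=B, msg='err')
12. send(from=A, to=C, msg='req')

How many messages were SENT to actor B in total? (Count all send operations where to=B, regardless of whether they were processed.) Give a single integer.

Answer: 4

Derivation:
After 1 (send(from=C, to=B, msg='resp')): A:[] B:[resp] C:[]
After 2 (send(from=B, to=C, msg='ack')): A:[] B:[resp] C:[ack]
After 3 (process(C)): A:[] B:[resp] C:[]
After 4 (send(from=C, to=A, msg='hello')): A:[hello] B:[resp] C:[]
After 5 (send(from=C, to=B, msg='start')): A:[hello] B:[resp,start] C:[]
After 6 (process(C)): A:[hello] B:[resp,start] C:[]
After 7 (send(from=B, to=A, msg='stop')): A:[hello,stop] B:[resp,start] C:[]
After 8 (send(from=C, to=B, msg='ok')): A:[hello,stop] B:[resp,start,ok] C:[]
After 9 (process(B)): A:[hello,stop] B:[start,ok] C:[]
After 10 (process(C)): A:[hello,stop] B:[start,ok] C:[]
After 11 (send(from=A, to=B, msg='err')): A:[hello,stop] B:[start,ok,err] C:[]
After 12 (send(from=A, to=C, msg='req')): A:[hello,stop] B:[start,ok,err] C:[req]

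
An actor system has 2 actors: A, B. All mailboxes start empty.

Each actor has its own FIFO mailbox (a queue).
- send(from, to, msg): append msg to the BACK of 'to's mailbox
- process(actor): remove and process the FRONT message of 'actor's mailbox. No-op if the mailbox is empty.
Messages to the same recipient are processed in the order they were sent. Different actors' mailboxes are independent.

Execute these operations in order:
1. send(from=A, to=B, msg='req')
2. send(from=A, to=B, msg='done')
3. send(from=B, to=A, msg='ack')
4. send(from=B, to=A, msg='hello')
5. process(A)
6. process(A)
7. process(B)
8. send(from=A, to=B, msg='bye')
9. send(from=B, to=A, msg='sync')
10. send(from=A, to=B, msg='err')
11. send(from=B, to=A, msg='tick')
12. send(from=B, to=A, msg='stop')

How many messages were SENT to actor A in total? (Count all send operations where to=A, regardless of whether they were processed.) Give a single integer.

Answer: 5

Derivation:
After 1 (send(from=A, to=B, msg='req')): A:[] B:[req]
After 2 (send(from=A, to=B, msg='done')): A:[] B:[req,done]
After 3 (send(from=B, to=A, msg='ack')): A:[ack] B:[req,done]
After 4 (send(from=B, to=A, msg='hello')): A:[ack,hello] B:[req,done]
After 5 (process(A)): A:[hello] B:[req,done]
After 6 (process(A)): A:[] B:[req,done]
After 7 (process(B)): A:[] B:[done]
After 8 (send(from=A, to=B, msg='bye')): A:[] B:[done,bye]
After 9 (send(from=B, to=A, msg='sync')): A:[sync] B:[done,bye]
After 10 (send(from=A, to=B, msg='err')): A:[sync] B:[done,bye,err]
After 11 (send(from=B, to=A, msg='tick')): A:[sync,tick] B:[done,bye,err]
After 12 (send(from=B, to=A, msg='stop')): A:[sync,tick,stop] B:[done,bye,err]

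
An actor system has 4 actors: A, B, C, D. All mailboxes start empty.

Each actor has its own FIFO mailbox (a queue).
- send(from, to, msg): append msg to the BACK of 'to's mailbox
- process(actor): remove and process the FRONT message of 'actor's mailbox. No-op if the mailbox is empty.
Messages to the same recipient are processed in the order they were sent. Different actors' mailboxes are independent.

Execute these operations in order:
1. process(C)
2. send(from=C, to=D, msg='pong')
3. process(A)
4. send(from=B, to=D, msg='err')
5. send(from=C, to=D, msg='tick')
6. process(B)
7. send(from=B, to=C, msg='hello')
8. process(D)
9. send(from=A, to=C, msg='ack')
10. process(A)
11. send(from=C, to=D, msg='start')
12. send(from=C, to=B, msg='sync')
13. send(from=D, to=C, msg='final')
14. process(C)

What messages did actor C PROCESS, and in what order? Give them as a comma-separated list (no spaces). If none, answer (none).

Answer: hello

Derivation:
After 1 (process(C)): A:[] B:[] C:[] D:[]
After 2 (send(from=C, to=D, msg='pong')): A:[] B:[] C:[] D:[pong]
After 3 (process(A)): A:[] B:[] C:[] D:[pong]
After 4 (send(from=B, to=D, msg='err')): A:[] B:[] C:[] D:[pong,err]
After 5 (send(from=C, to=D, msg='tick')): A:[] B:[] C:[] D:[pong,err,tick]
After 6 (process(B)): A:[] B:[] C:[] D:[pong,err,tick]
After 7 (send(from=B, to=C, msg='hello')): A:[] B:[] C:[hello] D:[pong,err,tick]
After 8 (process(D)): A:[] B:[] C:[hello] D:[err,tick]
After 9 (send(from=A, to=C, msg='ack')): A:[] B:[] C:[hello,ack] D:[err,tick]
After 10 (process(A)): A:[] B:[] C:[hello,ack] D:[err,tick]
After 11 (send(from=C, to=D, msg='start')): A:[] B:[] C:[hello,ack] D:[err,tick,start]
After 12 (send(from=C, to=B, msg='sync')): A:[] B:[sync] C:[hello,ack] D:[err,tick,start]
After 13 (send(from=D, to=C, msg='final')): A:[] B:[sync] C:[hello,ack,final] D:[err,tick,start]
After 14 (process(C)): A:[] B:[sync] C:[ack,final] D:[err,tick,start]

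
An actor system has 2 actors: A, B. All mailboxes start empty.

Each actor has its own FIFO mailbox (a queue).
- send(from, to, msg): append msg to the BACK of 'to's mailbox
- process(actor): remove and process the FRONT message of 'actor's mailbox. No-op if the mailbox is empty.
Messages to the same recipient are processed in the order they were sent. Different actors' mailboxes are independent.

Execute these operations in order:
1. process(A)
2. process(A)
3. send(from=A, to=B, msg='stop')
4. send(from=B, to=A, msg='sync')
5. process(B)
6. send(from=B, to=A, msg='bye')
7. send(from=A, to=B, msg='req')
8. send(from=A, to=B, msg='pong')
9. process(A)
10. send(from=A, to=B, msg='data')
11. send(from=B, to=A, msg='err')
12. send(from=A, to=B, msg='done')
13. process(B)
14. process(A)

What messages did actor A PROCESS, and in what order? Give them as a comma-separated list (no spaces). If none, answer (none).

After 1 (process(A)): A:[] B:[]
After 2 (process(A)): A:[] B:[]
After 3 (send(from=A, to=B, msg='stop')): A:[] B:[stop]
After 4 (send(from=B, to=A, msg='sync')): A:[sync] B:[stop]
After 5 (process(B)): A:[sync] B:[]
After 6 (send(from=B, to=A, msg='bye')): A:[sync,bye] B:[]
After 7 (send(from=A, to=B, msg='req')): A:[sync,bye] B:[req]
After 8 (send(from=A, to=B, msg='pong')): A:[sync,bye] B:[req,pong]
After 9 (process(A)): A:[bye] B:[req,pong]
After 10 (send(from=A, to=B, msg='data')): A:[bye] B:[req,pong,data]
After 11 (send(from=B, to=A, msg='err')): A:[bye,err] B:[req,pong,data]
After 12 (send(from=A, to=B, msg='done')): A:[bye,err] B:[req,pong,data,done]
After 13 (process(B)): A:[bye,err] B:[pong,data,done]
After 14 (process(A)): A:[err] B:[pong,data,done]

Answer: sync,bye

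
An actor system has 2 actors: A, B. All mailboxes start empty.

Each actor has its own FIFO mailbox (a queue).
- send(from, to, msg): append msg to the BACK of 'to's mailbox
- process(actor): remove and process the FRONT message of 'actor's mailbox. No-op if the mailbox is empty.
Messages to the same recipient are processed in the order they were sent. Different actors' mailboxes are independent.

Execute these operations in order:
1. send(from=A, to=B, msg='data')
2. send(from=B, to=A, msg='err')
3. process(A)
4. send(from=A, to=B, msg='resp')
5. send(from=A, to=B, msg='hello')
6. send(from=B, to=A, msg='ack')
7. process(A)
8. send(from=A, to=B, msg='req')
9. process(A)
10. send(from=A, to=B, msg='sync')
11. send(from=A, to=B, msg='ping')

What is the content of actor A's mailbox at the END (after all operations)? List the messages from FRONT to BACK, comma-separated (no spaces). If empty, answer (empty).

Answer: (empty)

Derivation:
After 1 (send(from=A, to=B, msg='data')): A:[] B:[data]
After 2 (send(from=B, to=A, msg='err')): A:[err] B:[data]
After 3 (process(A)): A:[] B:[data]
After 4 (send(from=A, to=B, msg='resp')): A:[] B:[data,resp]
After 5 (send(from=A, to=B, msg='hello')): A:[] B:[data,resp,hello]
After 6 (send(from=B, to=A, msg='ack')): A:[ack] B:[data,resp,hello]
After 7 (process(A)): A:[] B:[data,resp,hello]
After 8 (send(from=A, to=B, msg='req')): A:[] B:[data,resp,hello,req]
After 9 (process(A)): A:[] B:[data,resp,hello,req]
After 10 (send(from=A, to=B, msg='sync')): A:[] B:[data,resp,hello,req,sync]
After 11 (send(from=A, to=B, msg='ping')): A:[] B:[data,resp,hello,req,sync,ping]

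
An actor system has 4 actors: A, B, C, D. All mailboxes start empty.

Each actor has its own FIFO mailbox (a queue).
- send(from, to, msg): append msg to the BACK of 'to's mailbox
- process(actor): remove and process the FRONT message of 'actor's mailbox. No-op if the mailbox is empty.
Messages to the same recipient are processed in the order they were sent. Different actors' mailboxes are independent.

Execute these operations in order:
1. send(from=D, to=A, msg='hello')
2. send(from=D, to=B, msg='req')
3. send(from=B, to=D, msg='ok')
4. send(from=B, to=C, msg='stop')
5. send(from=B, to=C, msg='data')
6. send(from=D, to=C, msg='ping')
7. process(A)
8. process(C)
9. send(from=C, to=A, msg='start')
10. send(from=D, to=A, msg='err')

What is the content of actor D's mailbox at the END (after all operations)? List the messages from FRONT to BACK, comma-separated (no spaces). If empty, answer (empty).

Answer: ok

Derivation:
After 1 (send(from=D, to=A, msg='hello')): A:[hello] B:[] C:[] D:[]
After 2 (send(from=D, to=B, msg='req')): A:[hello] B:[req] C:[] D:[]
After 3 (send(from=B, to=D, msg='ok')): A:[hello] B:[req] C:[] D:[ok]
After 4 (send(from=B, to=C, msg='stop')): A:[hello] B:[req] C:[stop] D:[ok]
After 5 (send(from=B, to=C, msg='data')): A:[hello] B:[req] C:[stop,data] D:[ok]
After 6 (send(from=D, to=C, msg='ping')): A:[hello] B:[req] C:[stop,data,ping] D:[ok]
After 7 (process(A)): A:[] B:[req] C:[stop,data,ping] D:[ok]
After 8 (process(C)): A:[] B:[req] C:[data,ping] D:[ok]
After 9 (send(from=C, to=A, msg='start')): A:[start] B:[req] C:[data,ping] D:[ok]
After 10 (send(from=D, to=A, msg='err')): A:[start,err] B:[req] C:[data,ping] D:[ok]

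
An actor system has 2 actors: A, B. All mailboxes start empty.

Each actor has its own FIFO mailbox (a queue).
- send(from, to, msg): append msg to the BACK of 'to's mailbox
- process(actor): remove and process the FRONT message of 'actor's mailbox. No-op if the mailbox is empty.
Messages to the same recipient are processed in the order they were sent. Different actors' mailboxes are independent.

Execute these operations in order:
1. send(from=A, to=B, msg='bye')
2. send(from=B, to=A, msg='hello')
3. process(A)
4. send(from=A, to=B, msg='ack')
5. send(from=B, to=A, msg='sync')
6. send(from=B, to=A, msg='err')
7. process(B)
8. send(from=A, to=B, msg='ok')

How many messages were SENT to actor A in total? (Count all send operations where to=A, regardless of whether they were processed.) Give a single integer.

After 1 (send(from=A, to=B, msg='bye')): A:[] B:[bye]
After 2 (send(from=B, to=A, msg='hello')): A:[hello] B:[bye]
After 3 (process(A)): A:[] B:[bye]
After 4 (send(from=A, to=B, msg='ack')): A:[] B:[bye,ack]
After 5 (send(from=B, to=A, msg='sync')): A:[sync] B:[bye,ack]
After 6 (send(from=B, to=A, msg='err')): A:[sync,err] B:[bye,ack]
After 7 (process(B)): A:[sync,err] B:[ack]
After 8 (send(from=A, to=B, msg='ok')): A:[sync,err] B:[ack,ok]

Answer: 3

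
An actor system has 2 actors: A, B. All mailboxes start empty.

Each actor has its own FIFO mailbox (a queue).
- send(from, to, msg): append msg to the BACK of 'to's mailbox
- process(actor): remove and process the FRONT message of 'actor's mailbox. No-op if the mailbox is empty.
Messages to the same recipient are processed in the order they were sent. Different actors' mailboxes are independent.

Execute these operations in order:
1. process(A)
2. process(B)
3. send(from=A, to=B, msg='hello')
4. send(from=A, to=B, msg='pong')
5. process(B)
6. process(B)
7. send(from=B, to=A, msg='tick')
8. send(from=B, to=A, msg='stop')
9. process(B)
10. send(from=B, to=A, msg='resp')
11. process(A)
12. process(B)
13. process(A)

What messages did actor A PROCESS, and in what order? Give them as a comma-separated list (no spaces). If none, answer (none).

After 1 (process(A)): A:[] B:[]
After 2 (process(B)): A:[] B:[]
After 3 (send(from=A, to=B, msg='hello')): A:[] B:[hello]
After 4 (send(from=A, to=B, msg='pong')): A:[] B:[hello,pong]
After 5 (process(B)): A:[] B:[pong]
After 6 (process(B)): A:[] B:[]
After 7 (send(from=B, to=A, msg='tick')): A:[tick] B:[]
After 8 (send(from=B, to=A, msg='stop')): A:[tick,stop] B:[]
After 9 (process(B)): A:[tick,stop] B:[]
After 10 (send(from=B, to=A, msg='resp')): A:[tick,stop,resp] B:[]
After 11 (process(A)): A:[stop,resp] B:[]
After 12 (process(B)): A:[stop,resp] B:[]
After 13 (process(A)): A:[resp] B:[]

Answer: tick,stop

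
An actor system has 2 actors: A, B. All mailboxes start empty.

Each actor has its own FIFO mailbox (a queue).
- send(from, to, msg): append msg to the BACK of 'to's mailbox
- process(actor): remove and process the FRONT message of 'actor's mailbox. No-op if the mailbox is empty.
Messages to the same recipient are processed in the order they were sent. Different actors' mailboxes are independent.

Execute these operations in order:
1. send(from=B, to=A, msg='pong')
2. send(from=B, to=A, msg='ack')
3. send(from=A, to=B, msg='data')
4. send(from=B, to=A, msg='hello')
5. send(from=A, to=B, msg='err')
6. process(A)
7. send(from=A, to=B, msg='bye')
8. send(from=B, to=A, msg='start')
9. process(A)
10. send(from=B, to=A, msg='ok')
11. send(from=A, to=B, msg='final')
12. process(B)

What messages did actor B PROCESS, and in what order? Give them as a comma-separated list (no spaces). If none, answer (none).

After 1 (send(from=B, to=A, msg='pong')): A:[pong] B:[]
After 2 (send(from=B, to=A, msg='ack')): A:[pong,ack] B:[]
After 3 (send(from=A, to=B, msg='data')): A:[pong,ack] B:[data]
After 4 (send(from=B, to=A, msg='hello')): A:[pong,ack,hello] B:[data]
After 5 (send(from=A, to=B, msg='err')): A:[pong,ack,hello] B:[data,err]
After 6 (process(A)): A:[ack,hello] B:[data,err]
After 7 (send(from=A, to=B, msg='bye')): A:[ack,hello] B:[data,err,bye]
After 8 (send(from=B, to=A, msg='start')): A:[ack,hello,start] B:[data,err,bye]
After 9 (process(A)): A:[hello,start] B:[data,err,bye]
After 10 (send(from=B, to=A, msg='ok')): A:[hello,start,ok] B:[data,err,bye]
After 11 (send(from=A, to=B, msg='final')): A:[hello,start,ok] B:[data,err,bye,final]
After 12 (process(B)): A:[hello,start,ok] B:[err,bye,final]

Answer: data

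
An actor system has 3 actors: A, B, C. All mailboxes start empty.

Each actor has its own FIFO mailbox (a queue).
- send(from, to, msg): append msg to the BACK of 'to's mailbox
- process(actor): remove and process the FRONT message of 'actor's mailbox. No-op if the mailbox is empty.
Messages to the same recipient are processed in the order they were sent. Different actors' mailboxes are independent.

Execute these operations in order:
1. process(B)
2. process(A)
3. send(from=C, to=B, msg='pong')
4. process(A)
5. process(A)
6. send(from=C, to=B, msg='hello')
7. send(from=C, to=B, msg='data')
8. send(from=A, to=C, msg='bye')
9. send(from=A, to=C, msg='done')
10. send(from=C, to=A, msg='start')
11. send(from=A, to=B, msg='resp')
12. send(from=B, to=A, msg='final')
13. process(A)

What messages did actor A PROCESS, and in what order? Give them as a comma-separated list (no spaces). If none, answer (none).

After 1 (process(B)): A:[] B:[] C:[]
After 2 (process(A)): A:[] B:[] C:[]
After 3 (send(from=C, to=B, msg='pong')): A:[] B:[pong] C:[]
After 4 (process(A)): A:[] B:[pong] C:[]
After 5 (process(A)): A:[] B:[pong] C:[]
After 6 (send(from=C, to=B, msg='hello')): A:[] B:[pong,hello] C:[]
After 7 (send(from=C, to=B, msg='data')): A:[] B:[pong,hello,data] C:[]
After 8 (send(from=A, to=C, msg='bye')): A:[] B:[pong,hello,data] C:[bye]
After 9 (send(from=A, to=C, msg='done')): A:[] B:[pong,hello,data] C:[bye,done]
After 10 (send(from=C, to=A, msg='start')): A:[start] B:[pong,hello,data] C:[bye,done]
After 11 (send(from=A, to=B, msg='resp')): A:[start] B:[pong,hello,data,resp] C:[bye,done]
After 12 (send(from=B, to=A, msg='final')): A:[start,final] B:[pong,hello,data,resp] C:[bye,done]
After 13 (process(A)): A:[final] B:[pong,hello,data,resp] C:[bye,done]

Answer: start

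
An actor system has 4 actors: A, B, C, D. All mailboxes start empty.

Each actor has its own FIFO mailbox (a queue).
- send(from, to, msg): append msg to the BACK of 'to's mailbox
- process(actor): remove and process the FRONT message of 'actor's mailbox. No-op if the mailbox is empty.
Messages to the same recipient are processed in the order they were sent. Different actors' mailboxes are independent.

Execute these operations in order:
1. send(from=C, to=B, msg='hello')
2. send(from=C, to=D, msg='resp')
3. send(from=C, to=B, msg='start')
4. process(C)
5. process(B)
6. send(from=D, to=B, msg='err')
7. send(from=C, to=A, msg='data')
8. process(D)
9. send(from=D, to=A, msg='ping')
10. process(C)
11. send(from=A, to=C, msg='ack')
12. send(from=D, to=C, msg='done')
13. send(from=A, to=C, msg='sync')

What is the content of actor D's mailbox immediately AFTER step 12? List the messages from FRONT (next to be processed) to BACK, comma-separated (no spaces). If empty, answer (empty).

After 1 (send(from=C, to=B, msg='hello')): A:[] B:[hello] C:[] D:[]
After 2 (send(from=C, to=D, msg='resp')): A:[] B:[hello] C:[] D:[resp]
After 3 (send(from=C, to=B, msg='start')): A:[] B:[hello,start] C:[] D:[resp]
After 4 (process(C)): A:[] B:[hello,start] C:[] D:[resp]
After 5 (process(B)): A:[] B:[start] C:[] D:[resp]
After 6 (send(from=D, to=B, msg='err')): A:[] B:[start,err] C:[] D:[resp]
After 7 (send(from=C, to=A, msg='data')): A:[data] B:[start,err] C:[] D:[resp]
After 8 (process(D)): A:[data] B:[start,err] C:[] D:[]
After 9 (send(from=D, to=A, msg='ping')): A:[data,ping] B:[start,err] C:[] D:[]
After 10 (process(C)): A:[data,ping] B:[start,err] C:[] D:[]
After 11 (send(from=A, to=C, msg='ack')): A:[data,ping] B:[start,err] C:[ack] D:[]
After 12 (send(from=D, to=C, msg='done')): A:[data,ping] B:[start,err] C:[ack,done] D:[]

(empty)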